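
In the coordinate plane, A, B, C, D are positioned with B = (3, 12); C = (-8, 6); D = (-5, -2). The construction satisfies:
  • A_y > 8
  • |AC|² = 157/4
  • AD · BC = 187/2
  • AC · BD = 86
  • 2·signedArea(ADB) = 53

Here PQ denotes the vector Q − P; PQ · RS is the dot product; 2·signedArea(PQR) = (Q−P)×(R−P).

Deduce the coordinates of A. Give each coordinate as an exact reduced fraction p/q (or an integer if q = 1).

1. A_x = -5/2  [AD · BC = 187/2 ∩ 2·signedArea(ADB) = 53]
2. A_y = 9  [AD · BC = 187/2 ∩ 2·signedArea(ADB) = 53]
   → A = (-5/2, 9)

A = (-5/2, 9)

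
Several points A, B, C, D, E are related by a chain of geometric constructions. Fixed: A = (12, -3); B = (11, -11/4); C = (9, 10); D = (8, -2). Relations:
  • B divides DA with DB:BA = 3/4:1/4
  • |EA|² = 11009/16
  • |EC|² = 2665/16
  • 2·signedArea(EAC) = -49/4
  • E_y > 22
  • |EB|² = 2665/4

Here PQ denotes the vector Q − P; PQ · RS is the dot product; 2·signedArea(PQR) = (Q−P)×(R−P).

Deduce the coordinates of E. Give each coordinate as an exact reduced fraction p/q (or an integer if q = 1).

E = (7, 91/4)

1. E_x = 7  [line -13·x + -3·y + 637/4 = 0 ∩ |EB|² = 2665/4]
2. E_y = 91/4  [line -13·x + -3·y + 637/4 = 0 ∩ |EB|² = 2665/4]
   → E = (7, 91/4)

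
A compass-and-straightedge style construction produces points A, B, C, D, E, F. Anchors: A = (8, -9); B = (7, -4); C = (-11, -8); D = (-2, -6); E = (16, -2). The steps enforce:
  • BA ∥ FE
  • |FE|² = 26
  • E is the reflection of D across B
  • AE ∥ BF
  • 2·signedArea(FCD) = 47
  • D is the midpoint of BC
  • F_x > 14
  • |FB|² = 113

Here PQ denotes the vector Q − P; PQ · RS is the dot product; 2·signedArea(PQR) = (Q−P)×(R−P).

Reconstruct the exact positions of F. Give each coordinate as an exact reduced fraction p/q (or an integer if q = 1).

1. F_x = 15  [BA ∥ FE ∩ AE ∥ BF]
2. F_y = 3  [BA ∥ FE ∩ AE ∥ BF]
   → F = (15, 3)

F = (15, 3)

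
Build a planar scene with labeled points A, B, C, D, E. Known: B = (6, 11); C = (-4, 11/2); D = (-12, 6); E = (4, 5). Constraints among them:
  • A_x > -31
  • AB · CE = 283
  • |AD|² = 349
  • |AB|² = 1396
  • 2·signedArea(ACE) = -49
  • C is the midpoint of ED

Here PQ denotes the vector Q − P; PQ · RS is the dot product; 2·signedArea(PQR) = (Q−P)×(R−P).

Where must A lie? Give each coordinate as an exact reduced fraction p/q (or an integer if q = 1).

1. A_x = -30  [2·signedArea(ACE) = -49 ∩ AB · CE = 283]
2. A_y = 1  [2·signedArea(ACE) = -49 ∩ AB · CE = 283]
   → A = (-30, 1)

A = (-30, 1)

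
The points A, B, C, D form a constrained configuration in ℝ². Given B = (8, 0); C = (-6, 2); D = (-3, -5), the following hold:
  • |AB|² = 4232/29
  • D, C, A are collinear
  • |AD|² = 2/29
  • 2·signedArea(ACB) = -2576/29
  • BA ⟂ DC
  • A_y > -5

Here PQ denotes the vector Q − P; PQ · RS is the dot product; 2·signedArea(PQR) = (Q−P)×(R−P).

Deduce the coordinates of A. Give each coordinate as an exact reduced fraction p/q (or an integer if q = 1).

A = (-90/29, -138/29)

1. A_x = -90/29  [D, C, A are collinear ∩ BA ⟂ DC]
2. A_y = -138/29  [D, C, A are collinear ∩ BA ⟂ DC]
   → A = (-90/29, -138/29)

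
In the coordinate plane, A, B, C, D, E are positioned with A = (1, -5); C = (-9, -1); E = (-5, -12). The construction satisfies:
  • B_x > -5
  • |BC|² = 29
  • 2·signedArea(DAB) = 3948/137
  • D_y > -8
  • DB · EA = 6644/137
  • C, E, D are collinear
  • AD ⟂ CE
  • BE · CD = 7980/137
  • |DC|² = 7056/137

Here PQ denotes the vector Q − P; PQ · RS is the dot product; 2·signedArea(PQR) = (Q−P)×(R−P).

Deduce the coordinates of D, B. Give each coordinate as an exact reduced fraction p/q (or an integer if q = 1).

1. D_x = -897/137  [C, E, D are collinear ∩ AD ⟂ CE]
2. D_y = -1061/137  [C, E, D are collinear ∩ AD ⟂ CE]
   → D = (-897/137, -1061/137)
3. B_x = -4  [BE · CD = 7980/137 ∩ DB · EA = 6644/137]
4. B_y = -3  [BE · CD = 7980/137 ∩ DB · EA = 6644/137]
   → B = (-4, -3)

B = (-4, -3)
D = (-897/137, -1061/137)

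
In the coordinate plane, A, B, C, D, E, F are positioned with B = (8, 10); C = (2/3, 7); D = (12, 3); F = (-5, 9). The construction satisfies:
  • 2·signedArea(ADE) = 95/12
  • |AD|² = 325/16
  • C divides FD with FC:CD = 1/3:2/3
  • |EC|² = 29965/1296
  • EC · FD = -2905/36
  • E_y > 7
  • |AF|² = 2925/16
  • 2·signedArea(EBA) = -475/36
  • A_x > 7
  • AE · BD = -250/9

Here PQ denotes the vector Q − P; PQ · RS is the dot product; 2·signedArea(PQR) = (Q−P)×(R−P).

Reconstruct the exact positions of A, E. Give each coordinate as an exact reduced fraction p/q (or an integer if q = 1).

A = (31/4, 9/2)
E = (197/36, 43/6)

1. E_x = 197/36  [line -17·x + 6·y + 1801/36 = 0 ∩ |EC|² = 29965/1296]
2. E_y = 43/6  [line -17·x + 6·y + 1801/36 = 0 ∩ |EC|² = 29965/1296]
   → E = (197/36, 43/6)
3. A_x = 31/4  [AE · BD = -250/9 ∩ 2·signedArea(EBA) = -475/36]
4. A_y = 9/2  [AE · BD = -250/9 ∩ 2·signedArea(EBA) = -475/36]
   → A = (31/4, 9/2)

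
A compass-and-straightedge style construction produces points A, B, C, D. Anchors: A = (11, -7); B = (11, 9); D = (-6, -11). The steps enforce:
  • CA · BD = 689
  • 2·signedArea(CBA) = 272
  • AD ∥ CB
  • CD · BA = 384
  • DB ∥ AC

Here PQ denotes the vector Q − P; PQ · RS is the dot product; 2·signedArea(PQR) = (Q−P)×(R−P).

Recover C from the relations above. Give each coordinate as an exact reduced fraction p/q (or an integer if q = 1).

1. C_x = 28  [AD ∥ CB ∩ DB ∥ AC]
2. C_y = 13  [AD ∥ CB ∩ DB ∥ AC]
   → C = (28, 13)

C = (28, 13)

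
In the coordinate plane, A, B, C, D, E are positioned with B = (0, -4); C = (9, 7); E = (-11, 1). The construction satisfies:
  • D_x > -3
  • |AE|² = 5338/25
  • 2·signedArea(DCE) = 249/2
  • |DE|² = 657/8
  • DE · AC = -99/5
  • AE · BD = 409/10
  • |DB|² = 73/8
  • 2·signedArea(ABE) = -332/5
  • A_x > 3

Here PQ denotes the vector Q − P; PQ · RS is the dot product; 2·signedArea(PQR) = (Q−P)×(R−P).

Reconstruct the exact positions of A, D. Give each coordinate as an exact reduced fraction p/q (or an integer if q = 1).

1. A_x = 18/5  [line -5·x + -11·y + 112/5 = 0 ∩ |AE|² = 5338/25]
2. A_y = 2/5  [line -5·x + -11·y + 112/5 = 0 ∩ |AE|² = 5338/25]
   → A = (18/5, 2/5)
3. D_x = -11/4  [2·signedArea(DCE) = 249/2 ∩ AE · BD = 409/10]
4. D_y = -11/4  [2·signedArea(DCE) = 249/2 ∩ AE · BD = 409/10]
   → D = (-11/4, -11/4)

A = (18/5, 2/5)
D = (-11/4, -11/4)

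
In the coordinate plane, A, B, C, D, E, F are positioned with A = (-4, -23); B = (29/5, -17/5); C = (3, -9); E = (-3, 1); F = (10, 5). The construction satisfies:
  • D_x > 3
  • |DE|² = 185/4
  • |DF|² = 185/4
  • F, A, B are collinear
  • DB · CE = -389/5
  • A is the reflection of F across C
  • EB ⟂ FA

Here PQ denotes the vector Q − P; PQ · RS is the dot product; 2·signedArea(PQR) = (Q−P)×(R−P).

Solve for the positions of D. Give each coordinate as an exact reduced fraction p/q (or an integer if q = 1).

1. D_x = 7/2  [line 6·x + -10·y + 9 = 0 ∩ |DE|² = 185/4]
2. D_y = 3  [line 6·x + -10·y + 9 = 0 ∩ |DE|² = 185/4]
   → D = (7/2, 3)

D = (7/2, 3)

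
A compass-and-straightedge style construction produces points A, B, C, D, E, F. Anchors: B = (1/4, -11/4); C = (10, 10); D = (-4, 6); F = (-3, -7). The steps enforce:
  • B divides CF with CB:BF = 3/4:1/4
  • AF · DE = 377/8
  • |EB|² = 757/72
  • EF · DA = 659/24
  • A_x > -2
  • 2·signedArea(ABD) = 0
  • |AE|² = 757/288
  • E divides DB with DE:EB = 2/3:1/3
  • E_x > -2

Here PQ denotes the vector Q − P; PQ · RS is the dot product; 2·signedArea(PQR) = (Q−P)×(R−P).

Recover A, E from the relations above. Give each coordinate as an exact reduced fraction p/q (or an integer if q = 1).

A = (-15/8, 13/8)
E = (-7/6, 1/6)

1. E_x = -7/6  [E divides DB with DE:EB = 2/3:1/3]
2. E_y = 1/6  [E divides DB with DE:EB = 2/3:1/3]
   → E = (-7/6, 1/6)
3. A_x = -15/8  [2·signedArea(ABD) = 0 ∩ AF · DE = 377/8]
4. A_y = 13/8  [2·signedArea(ABD) = 0 ∩ AF · DE = 377/8]
   → A = (-15/8, 13/8)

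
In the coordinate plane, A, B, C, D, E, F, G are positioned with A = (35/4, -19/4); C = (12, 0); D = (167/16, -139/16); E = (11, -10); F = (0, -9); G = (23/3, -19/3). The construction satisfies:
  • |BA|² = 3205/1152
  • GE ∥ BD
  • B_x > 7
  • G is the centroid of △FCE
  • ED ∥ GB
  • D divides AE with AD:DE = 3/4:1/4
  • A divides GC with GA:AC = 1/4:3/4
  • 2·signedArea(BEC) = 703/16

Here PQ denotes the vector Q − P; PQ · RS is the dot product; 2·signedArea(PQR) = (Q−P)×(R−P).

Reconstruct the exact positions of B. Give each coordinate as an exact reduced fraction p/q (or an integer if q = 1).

B = (341/48, -241/48)

1. B_x = 341/48  [GE ∥ BD ∩ ED ∥ GB]
2. B_y = -241/48  [GE ∥ BD ∩ ED ∥ GB]
   → B = (341/48, -241/48)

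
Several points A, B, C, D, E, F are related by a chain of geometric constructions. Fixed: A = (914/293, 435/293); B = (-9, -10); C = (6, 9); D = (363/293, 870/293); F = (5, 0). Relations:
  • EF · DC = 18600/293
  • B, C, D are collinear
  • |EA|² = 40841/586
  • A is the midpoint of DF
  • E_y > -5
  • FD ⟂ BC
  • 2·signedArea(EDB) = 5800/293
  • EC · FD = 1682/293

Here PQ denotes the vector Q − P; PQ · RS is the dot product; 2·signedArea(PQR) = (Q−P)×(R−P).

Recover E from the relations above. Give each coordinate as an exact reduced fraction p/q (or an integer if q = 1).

E = (-1723/586, -2495/586)

1. E_x = -1723/586  [EC · FD = 1682/293 ∩ EF · DC = 18600/293]
2. E_y = -2495/586  [EC · FD = 1682/293 ∩ EF · DC = 18600/293]
   → E = (-1723/586, -2495/586)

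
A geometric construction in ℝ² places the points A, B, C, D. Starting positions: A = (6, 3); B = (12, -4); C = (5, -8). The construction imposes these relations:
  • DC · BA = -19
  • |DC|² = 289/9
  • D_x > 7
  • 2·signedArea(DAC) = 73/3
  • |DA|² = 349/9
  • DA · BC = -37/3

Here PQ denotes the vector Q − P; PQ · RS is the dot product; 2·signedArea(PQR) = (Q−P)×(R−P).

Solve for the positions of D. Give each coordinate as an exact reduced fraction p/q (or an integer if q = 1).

D = (23/3, -3)

1. D_x = 23/3  [2·signedArea(DAC) = 73/3 ∩ DC · BA = -19]
2. D_y = -3  [2·signedArea(DAC) = 73/3 ∩ DC · BA = -19]
   → D = (23/3, -3)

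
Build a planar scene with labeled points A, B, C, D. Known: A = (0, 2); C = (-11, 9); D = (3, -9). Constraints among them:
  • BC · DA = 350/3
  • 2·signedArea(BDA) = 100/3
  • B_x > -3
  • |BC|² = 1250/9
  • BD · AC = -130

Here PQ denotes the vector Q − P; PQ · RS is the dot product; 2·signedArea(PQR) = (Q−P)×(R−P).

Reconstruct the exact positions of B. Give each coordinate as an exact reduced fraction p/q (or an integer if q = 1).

1. B_x = -8/3  [BD · AC = -130 ∩ 2·signedArea(BDA) = 100/3]
2. B_y = 2/3  [BD · AC = -130 ∩ 2·signedArea(BDA) = 100/3]
   → B = (-8/3, 2/3)

B = (-8/3, 2/3)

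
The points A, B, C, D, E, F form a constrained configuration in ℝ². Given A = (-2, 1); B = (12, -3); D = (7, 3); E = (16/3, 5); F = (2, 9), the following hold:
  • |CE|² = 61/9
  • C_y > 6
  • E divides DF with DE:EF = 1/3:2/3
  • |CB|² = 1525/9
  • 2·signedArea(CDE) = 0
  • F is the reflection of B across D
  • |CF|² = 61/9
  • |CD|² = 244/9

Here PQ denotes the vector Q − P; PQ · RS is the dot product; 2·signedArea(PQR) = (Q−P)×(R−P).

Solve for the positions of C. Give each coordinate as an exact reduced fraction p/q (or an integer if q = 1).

1. C_x = 11/3  [line -2·x + -5/3·y + 19 = 0 ∩ |CD|² = 244/9]
2. C_y = 7  [line -2·x + -5/3·y + 19 = 0 ∩ |CD|² = 244/9]
   → C = (11/3, 7)

C = (11/3, 7)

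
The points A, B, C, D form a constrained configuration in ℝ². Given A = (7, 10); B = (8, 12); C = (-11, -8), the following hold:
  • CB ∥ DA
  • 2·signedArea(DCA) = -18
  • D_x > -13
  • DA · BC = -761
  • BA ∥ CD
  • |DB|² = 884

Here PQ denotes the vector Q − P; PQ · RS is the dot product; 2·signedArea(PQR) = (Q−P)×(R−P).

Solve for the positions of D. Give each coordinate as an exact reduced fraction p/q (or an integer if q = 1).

D = (-12, -10)

1. D_x = -12  [CB ∥ DA ∩ BA ∥ CD]
2. D_y = -10  [CB ∥ DA ∩ BA ∥ CD]
   → D = (-12, -10)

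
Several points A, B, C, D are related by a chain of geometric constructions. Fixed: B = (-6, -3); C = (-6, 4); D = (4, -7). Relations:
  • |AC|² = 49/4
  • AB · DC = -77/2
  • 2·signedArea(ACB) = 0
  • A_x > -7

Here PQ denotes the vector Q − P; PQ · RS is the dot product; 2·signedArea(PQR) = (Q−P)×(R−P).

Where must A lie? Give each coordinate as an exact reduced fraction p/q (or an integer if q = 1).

A = (-6, 1/2)

1. A_x = -6  [2·signedArea(ACB) = 0 ∩ AB · DC = -77/2]
2. A_y = 1/2  [2·signedArea(ACB) = 0 ∩ AB · DC = -77/2]
   → A = (-6, 1/2)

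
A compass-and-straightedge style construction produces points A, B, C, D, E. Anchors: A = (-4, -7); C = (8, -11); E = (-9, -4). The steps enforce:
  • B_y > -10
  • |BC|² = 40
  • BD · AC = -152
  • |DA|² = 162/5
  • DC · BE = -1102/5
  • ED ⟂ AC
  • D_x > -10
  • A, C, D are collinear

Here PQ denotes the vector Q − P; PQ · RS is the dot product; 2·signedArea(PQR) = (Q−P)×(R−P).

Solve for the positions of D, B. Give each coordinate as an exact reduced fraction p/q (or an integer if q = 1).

B = (2, -9)
D = (-47/5, -26/5)

1. D_x = -47/5  [A, C, D are collinear ∩ ED ⟂ AC]
2. D_y = -26/5  [A, C, D are collinear ∩ ED ⟂ AC]
   → D = (-47/5, -26/5)
3. B_x = 2  [line -12·x + 4·y + 60 = 0 ∩ |BC|² = 40]
4. B_y = -9  [line -12·x + 4·y + 60 = 0 ∩ |BC|² = 40]
   → B = (2, -9)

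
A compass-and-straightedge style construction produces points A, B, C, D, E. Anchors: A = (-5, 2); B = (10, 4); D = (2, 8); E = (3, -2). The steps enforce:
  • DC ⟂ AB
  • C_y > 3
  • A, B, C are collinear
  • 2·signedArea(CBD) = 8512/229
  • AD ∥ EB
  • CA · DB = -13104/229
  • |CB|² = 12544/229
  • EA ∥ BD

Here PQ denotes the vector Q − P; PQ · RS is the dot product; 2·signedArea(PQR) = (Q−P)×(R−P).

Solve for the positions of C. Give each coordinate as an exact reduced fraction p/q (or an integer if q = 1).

1. C_x = 610/229  [A, B, C are collinear ∩ DC ⟂ AB]
2. C_y = 692/229  [A, B, C are collinear ∩ DC ⟂ AB]
   → C = (610/229, 692/229)

C = (610/229, 692/229)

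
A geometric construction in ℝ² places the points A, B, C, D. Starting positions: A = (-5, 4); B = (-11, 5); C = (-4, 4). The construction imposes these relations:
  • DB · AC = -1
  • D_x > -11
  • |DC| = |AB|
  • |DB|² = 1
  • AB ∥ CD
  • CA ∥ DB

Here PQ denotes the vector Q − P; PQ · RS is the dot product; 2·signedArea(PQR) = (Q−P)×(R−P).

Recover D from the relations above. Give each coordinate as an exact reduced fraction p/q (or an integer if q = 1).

D = (-10, 5)

1. D_x = -10  [CA ∥ DB ∩ AB ∥ CD]
2. D_y = 5  [CA ∥ DB ∩ AB ∥ CD]
   → D = (-10, 5)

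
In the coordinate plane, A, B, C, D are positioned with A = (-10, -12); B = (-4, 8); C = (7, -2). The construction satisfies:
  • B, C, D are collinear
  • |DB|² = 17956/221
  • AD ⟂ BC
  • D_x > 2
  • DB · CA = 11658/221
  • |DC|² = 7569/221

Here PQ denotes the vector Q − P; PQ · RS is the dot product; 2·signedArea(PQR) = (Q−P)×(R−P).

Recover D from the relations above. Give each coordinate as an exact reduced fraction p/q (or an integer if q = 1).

D = (590/221, 428/221)

1. D_x = 590/221  [B, C, D are collinear ∩ AD ⟂ BC]
2. D_y = 428/221  [B, C, D are collinear ∩ AD ⟂ BC]
   → D = (590/221, 428/221)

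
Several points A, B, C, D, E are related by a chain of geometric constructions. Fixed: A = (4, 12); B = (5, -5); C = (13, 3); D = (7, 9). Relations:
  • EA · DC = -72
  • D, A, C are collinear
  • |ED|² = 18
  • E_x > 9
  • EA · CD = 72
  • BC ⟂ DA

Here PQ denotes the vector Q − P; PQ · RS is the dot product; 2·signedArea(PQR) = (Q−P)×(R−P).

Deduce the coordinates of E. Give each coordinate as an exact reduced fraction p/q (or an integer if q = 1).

1. E_x = 10  [line -6·x + 6·y + 24 = 0 ∩ |ED|² = 18]
2. E_y = 6  [line -6·x + 6·y + 24 = 0 ∩ |ED|² = 18]
   → E = (10, 6)

E = (10, 6)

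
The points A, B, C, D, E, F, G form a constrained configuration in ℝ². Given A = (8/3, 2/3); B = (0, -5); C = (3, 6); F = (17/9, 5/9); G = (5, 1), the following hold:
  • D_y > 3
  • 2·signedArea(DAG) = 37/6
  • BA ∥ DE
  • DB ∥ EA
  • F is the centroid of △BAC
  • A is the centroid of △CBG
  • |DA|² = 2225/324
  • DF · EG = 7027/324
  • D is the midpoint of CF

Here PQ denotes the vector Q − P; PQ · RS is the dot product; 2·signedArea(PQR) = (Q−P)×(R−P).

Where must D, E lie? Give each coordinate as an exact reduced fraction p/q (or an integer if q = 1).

D = (22/9, 59/18)
E = (46/9, 161/18)

1. D_x = 22/9  [D is the midpoint of CF]
2. D_y = 59/18  [D is the midpoint of CF]
   → D = (22/9, 59/18)
3. E_x = 46/9  [DB ∥ EA ∩ BA ∥ DE]
4. E_y = 161/18  [DB ∥ EA ∩ BA ∥ DE]
   → E = (46/9, 161/18)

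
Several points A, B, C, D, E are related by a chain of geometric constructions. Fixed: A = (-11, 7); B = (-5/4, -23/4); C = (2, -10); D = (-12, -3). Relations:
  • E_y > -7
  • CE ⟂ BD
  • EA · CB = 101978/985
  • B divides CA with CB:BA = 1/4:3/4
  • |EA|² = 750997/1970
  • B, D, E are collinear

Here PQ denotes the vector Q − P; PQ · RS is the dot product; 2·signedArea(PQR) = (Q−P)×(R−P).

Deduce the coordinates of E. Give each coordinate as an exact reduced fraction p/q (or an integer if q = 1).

1. E_x = 5557/1970  [B, D, E are collinear ∩ CE ⟂ BD]
2. E_y = -13379/1970  [B, D, E are collinear ∩ CE ⟂ BD]
   → E = (5557/1970, -13379/1970)

E = (5557/1970, -13379/1970)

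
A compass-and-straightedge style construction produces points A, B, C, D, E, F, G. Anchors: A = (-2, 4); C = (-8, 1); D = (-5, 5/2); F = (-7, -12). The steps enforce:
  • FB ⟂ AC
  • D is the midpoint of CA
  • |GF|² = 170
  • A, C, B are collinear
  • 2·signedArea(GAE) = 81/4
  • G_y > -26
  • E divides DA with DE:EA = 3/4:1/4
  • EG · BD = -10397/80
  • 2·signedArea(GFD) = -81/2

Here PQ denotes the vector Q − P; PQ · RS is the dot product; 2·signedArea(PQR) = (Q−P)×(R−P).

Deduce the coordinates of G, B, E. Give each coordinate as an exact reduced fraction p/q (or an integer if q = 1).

1. B_x = -62/5  [A, C, B are collinear ∩ FB ⟂ AC]
2. B_y = -6/5  [A, C, B are collinear ∩ FB ⟂ AC]
   → B = (-62/5, -6/5)
3. E_x = -11/4  [E divides DA with DE:EA = 3/4:1/4]
4. E_y = 29/8  [E divides DA with DE:EA = 3/4:1/4]
   → E = (-11/4, 29/8)
5. G_x = -6  [2·signedArea(GAE) = 81/4 ∩ EG · BD = -10397/80]
6. G_y = -25  [2·signedArea(GAE) = 81/4 ∩ EG · BD = -10397/80]
   → G = (-6, -25)

B = (-62/5, -6/5)
E = (-11/4, 29/8)
G = (-6, -25)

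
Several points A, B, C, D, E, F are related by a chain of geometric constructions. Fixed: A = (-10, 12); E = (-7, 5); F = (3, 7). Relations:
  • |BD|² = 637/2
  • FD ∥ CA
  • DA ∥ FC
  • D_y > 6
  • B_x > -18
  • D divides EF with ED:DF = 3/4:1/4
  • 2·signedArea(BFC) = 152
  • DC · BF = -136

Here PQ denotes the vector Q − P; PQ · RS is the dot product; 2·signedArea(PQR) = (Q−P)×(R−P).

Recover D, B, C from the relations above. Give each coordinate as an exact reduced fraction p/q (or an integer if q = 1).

1. D_x = 1/2  [D divides EF with ED:DF = 3/4:1/4]
2. D_y = 13/2  [D divides EF with ED:DF = 3/4:1/4]
   → D = (1/2, 13/2)
3. C_x = -15/2  [FD ∥ CA ∩ DA ∥ FC]
4. C_y = 25/2  [FD ∥ CA ∩ DA ∥ FC]
   → C = (-15/2, 25/2)
5. B_x = -17  [2·signedArea(BFC) = 152 ∩ DC · BF = -136]
6. B_y = 3  [2·signedArea(BFC) = 152 ∩ DC · BF = -136]
   → B = (-17, 3)

B = (-17, 3)
C = (-15/2, 25/2)
D = (1/2, 13/2)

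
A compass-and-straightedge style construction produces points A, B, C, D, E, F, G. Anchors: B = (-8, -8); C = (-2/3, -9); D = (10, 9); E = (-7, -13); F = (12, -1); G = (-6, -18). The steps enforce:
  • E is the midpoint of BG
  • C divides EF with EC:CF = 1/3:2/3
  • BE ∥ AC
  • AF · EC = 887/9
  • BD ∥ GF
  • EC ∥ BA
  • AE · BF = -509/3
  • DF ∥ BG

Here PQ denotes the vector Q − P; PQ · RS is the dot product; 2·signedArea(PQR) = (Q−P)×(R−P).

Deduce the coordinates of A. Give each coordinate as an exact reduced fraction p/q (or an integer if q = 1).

1. A_x = -5/3  [BE ∥ AC ∩ EC ∥ BA]
2. A_y = -4  [BE ∥ AC ∩ EC ∥ BA]
   → A = (-5/3, -4)

A = (-5/3, -4)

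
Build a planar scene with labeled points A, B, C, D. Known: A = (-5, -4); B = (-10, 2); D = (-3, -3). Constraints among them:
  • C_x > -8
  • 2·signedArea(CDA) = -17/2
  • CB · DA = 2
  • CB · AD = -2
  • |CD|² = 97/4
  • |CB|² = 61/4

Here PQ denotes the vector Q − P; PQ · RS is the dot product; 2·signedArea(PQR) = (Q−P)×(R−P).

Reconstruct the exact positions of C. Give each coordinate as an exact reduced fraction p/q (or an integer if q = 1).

C = (-15/2, -1)

1. C_x = -15/2  [CB · DA = 2 ∩ 2·signedArea(CDA) = -17/2]
2. C_y = -1  [CB · DA = 2 ∩ 2·signedArea(CDA) = -17/2]
   → C = (-15/2, -1)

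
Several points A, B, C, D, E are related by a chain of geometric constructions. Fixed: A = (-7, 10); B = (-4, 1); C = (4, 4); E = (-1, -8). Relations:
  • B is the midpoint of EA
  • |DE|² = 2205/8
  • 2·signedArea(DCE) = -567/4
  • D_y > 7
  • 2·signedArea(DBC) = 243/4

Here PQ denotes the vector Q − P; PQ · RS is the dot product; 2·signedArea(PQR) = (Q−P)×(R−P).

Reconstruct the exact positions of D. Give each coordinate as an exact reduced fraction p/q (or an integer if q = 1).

D = (-25/4, 31/4)

1. D_x = -25/4  [2·signedArea(DCE) = -567/4 ∩ 2·signedArea(DBC) = 243/4]
2. D_y = 31/4  [2·signedArea(DCE) = -567/4 ∩ 2·signedArea(DBC) = 243/4]
   → D = (-25/4, 31/4)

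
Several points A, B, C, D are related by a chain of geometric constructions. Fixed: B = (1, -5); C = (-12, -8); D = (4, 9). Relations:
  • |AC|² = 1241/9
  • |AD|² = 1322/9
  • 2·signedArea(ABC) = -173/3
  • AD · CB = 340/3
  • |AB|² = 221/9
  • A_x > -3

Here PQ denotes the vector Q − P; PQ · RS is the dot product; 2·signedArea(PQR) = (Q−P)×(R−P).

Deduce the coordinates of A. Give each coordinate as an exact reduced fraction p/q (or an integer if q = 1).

A = (-7/3, -4/3)

1. A_x = -7/3  [AD · CB = 340/3 ∩ 2·signedArea(ABC) = -173/3]
2. A_y = -4/3  [AD · CB = 340/3 ∩ 2·signedArea(ABC) = -173/3]
   → A = (-7/3, -4/3)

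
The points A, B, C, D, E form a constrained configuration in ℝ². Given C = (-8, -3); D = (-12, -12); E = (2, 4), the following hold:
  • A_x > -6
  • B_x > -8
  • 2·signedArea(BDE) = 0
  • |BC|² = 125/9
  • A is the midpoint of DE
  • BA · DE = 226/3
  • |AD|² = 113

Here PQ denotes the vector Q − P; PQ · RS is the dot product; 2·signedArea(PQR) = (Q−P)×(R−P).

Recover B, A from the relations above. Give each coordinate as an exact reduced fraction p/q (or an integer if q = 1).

A = (-5, -4)
B = (-22/3, -20/3)

1. A_x = -5  [A is the midpoint of DE]
2. A_y = -4  [A is the midpoint of DE]
   → A = (-5, -4)
3. B_x = -22/3  [2·signedArea(BDE) = 0 ∩ BA · DE = 226/3]
4. B_y = -20/3  [2·signedArea(BDE) = 0 ∩ BA · DE = 226/3]
   → B = (-22/3, -20/3)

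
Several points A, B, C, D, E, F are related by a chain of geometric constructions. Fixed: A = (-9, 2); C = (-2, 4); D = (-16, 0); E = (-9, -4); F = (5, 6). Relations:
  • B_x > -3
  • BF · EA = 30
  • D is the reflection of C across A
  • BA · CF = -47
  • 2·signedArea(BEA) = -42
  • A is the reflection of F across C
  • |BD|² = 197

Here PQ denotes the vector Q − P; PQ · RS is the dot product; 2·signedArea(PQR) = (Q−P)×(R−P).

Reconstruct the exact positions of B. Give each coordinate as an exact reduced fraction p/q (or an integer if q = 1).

B = (-2, 1)

1. B_x = -2  [2·signedArea(BEA) = -42 ∩ BA · CF = -47]
2. B_y = 1  [2·signedArea(BEA) = -42 ∩ BA · CF = -47]
   → B = (-2, 1)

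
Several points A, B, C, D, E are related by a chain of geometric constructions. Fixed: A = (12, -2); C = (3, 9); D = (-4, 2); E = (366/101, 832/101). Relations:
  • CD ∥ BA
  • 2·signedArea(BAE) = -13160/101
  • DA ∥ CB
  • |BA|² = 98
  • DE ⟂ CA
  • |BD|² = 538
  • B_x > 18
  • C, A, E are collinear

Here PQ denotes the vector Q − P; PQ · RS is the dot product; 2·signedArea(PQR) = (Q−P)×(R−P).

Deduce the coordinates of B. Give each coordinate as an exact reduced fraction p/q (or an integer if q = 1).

B = (19, 5)

1. B_x = 19  [CD ∥ BA ∩ DA ∥ CB]
2. B_y = 5  [CD ∥ BA ∩ DA ∥ CB]
   → B = (19, 5)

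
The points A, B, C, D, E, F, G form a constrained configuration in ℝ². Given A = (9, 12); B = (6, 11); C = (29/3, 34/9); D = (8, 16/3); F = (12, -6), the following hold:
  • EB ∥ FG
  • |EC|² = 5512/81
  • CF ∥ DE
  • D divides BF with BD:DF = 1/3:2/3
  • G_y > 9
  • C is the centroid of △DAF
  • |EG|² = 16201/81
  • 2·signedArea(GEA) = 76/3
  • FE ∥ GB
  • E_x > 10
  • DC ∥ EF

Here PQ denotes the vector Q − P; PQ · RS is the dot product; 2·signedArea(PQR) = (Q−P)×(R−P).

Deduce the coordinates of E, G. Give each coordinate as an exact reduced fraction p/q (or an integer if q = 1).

E = (31/3, -40/9)
G = (23/3, 85/9)

1. E_x = 31/3  [DC ∥ EF ∩ CF ∥ DE]
2. E_y = -40/9  [DC ∥ EF ∩ CF ∥ DE]
   → E = (31/3, -40/9)
3. G_x = 23/3  [FE ∥ GB ∩ EB ∥ FG]
4. G_y = 85/9  [FE ∥ GB ∩ EB ∥ FG]
   → G = (23/3, 85/9)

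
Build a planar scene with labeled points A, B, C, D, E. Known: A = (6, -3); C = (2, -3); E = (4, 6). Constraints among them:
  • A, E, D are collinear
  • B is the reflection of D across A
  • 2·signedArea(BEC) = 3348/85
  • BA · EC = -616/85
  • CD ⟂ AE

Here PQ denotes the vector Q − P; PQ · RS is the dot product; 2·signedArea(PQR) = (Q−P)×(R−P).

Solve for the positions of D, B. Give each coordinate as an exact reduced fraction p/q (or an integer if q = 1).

1. D_x = 494/85  [A, E, D are collinear ∩ CD ⟂ AE]
2. D_y = -183/85  [A, E, D are collinear ∩ CD ⟂ AE]
   → D = (494/85, -183/85)
3. B_x = 526/85  [B is the reflection of D across A]
4. B_y = -327/85  [B is the reflection of D across A]
   → B = (526/85, -327/85)

B = (526/85, -327/85)
D = (494/85, -183/85)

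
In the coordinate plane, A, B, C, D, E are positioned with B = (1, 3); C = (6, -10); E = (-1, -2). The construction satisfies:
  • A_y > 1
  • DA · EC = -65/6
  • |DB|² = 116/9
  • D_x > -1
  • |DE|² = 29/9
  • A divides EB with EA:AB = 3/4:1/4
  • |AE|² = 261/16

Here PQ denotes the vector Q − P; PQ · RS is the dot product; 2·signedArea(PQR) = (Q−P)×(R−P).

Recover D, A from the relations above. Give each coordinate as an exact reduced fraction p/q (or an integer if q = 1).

1. A_x = 1/2  [A divides EB with EA:AB = 3/4:1/4]
2. A_y = 7/4  [A divides EB with EA:AB = 3/4:1/4]
   → A = (1/2, 7/4)
3. D_x = -1/3  [line -7·x + 8·y + 1/3 = 0 ∩ |DE|² = 29/9]
4. D_y = -1/3  [line -7·x + 8·y + 1/3 = 0 ∩ |DE|² = 29/9]
   → D = (-1/3, -1/3)

A = (1/2, 7/4)
D = (-1/3, -1/3)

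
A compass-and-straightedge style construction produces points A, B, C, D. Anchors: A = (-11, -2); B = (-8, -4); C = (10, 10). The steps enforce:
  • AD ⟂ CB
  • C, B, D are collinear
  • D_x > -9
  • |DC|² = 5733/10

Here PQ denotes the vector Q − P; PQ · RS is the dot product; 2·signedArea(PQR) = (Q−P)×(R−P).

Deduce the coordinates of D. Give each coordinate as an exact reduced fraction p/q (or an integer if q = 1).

1. D_x = -89/10  [C, B, D are collinear ∩ AD ⟂ CB]
2. D_y = -47/10  [C, B, D are collinear ∩ AD ⟂ CB]
   → D = (-89/10, -47/10)

D = (-89/10, -47/10)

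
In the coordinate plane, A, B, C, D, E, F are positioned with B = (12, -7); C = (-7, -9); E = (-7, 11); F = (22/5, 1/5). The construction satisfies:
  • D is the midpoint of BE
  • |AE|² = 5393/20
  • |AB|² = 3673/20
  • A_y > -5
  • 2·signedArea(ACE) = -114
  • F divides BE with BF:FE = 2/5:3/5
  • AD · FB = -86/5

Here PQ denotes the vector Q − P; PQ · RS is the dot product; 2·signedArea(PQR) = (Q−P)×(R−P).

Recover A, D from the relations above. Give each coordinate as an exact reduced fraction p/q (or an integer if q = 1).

A = (-13/10, -22/5)
D = (5/2, 2)

1. A_x = -13/10  [2·signedArea(ACE) = -114]
2. A_y = -22/5  [|AB|² = 3673/20]
   → A = (-13/10, -22/5)
3. D_x = 5/2  [D is the midpoint of BE]
4. D_y = 2  [D is the midpoint of BE]
   → D = (5/2, 2)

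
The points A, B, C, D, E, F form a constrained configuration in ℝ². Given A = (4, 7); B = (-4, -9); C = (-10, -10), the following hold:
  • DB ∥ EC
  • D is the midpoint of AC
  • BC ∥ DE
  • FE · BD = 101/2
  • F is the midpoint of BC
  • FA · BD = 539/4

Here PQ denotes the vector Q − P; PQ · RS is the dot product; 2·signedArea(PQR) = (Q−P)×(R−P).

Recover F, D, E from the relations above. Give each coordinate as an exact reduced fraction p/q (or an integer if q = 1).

D = (-3, -3/2)
E = (-9, -5/2)
F = (-7, -19/2)

1. F_x = -7  [F is the midpoint of BC]
2. F_y = -19/2  [F is the midpoint of BC]
   → F = (-7, -19/2)
3. D_x = -3  [D is the midpoint of AC]
4. D_y = -3/2  [D is the midpoint of AC]
   → D = (-3, -3/2)
5. E_x = -9  [DB ∥ EC ∩ BC ∥ DE]
6. E_y = -5/2  [DB ∥ EC ∩ BC ∥ DE]
   → E = (-9, -5/2)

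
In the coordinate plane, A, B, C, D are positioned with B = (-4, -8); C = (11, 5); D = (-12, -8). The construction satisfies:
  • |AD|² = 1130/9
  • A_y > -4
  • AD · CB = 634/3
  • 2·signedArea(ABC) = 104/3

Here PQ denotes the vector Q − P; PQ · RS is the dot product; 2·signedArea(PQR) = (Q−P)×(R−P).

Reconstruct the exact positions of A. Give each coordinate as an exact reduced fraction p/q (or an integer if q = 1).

1. A_x = -5/3  [2·signedArea(ABC) = 104/3 ∩ AD · CB = 634/3]
2. A_y = -11/3  [2·signedArea(ABC) = 104/3 ∩ AD · CB = 634/3]
   → A = (-5/3, -11/3)

A = (-5/3, -11/3)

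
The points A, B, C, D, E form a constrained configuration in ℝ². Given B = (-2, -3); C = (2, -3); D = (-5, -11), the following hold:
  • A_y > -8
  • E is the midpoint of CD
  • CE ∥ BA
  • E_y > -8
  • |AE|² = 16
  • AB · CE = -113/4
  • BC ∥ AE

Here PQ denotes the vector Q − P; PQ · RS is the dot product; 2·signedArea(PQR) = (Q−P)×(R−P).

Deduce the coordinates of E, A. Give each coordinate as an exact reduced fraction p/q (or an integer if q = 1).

1. E_x = -3/2  [E is the midpoint of CD]
2. E_y = -7  [E is the midpoint of CD]
   → E = (-3/2, -7)
3. A_x = -11/2  [BC ∥ AE ∩ CE ∥ BA]
4. A_y = -7  [BC ∥ AE ∩ CE ∥ BA]
   → A = (-11/2, -7)

A = (-11/2, -7)
E = (-3/2, -7)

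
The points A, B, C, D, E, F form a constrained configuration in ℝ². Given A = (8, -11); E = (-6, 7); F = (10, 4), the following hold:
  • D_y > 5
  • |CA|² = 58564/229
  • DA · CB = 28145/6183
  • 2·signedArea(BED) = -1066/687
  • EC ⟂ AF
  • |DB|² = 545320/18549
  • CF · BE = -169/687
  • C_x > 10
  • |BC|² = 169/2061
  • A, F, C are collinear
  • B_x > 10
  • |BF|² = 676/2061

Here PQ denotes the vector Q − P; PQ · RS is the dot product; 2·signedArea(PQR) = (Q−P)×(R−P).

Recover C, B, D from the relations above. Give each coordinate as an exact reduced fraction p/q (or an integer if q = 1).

B = (6922/687, 1046/229)
C = (2316/229, 1111/229)
D = (9748/2061, 3760/687)

1. C_x = 2316/229  [A, F, C are collinear ∩ EC ⟂ AF]
2. C_y = 1111/229  [A, F, C are collinear ∩ EC ⟂ AF]
   → C = (2316/229, 1111/229)
3. B_x = 6922/687  [line 26/229·x + 195/229·y + -3458/687 = 0 ∩ |BF|² = 676/2061]
4. B_y = 1046/229  [line 26/229·x + 195/229·y + -3458/687 = 0 ∩ |BF|² = 676/2061]
   → B = (6922/687, 1046/229)
5. D_x = 9748/2061  [2·signedArea(BED) = -1066/687 ∩ DA · CB = 28145/6183]
6. D_y = 3760/687  [2·signedArea(BED) = -1066/687 ∩ DA · CB = 28145/6183]
   → D = (9748/2061, 3760/687)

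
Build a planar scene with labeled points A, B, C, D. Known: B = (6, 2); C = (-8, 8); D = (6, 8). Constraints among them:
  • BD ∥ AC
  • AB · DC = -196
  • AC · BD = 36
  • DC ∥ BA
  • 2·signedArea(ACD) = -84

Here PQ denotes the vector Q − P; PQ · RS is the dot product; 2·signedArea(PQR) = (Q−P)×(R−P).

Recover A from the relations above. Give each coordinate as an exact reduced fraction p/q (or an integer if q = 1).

1. A_x = -8  [BD ∥ AC ∩ DC ∥ BA]
2. A_y = 2  [BD ∥ AC ∩ DC ∥ BA]
   → A = (-8, 2)

A = (-8, 2)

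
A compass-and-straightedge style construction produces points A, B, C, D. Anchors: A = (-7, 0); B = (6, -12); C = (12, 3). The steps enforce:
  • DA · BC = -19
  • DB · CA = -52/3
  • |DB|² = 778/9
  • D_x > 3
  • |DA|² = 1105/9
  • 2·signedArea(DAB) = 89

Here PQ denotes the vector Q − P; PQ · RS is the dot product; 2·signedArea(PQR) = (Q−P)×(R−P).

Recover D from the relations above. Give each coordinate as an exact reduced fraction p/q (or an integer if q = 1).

1. D_x = 11/3  [DB · CA = -52/3 ∩ DA · BC = -19]
2. D_y = -3  [DB · CA = -52/3 ∩ DA · BC = -19]
   → D = (11/3, -3)

D = (11/3, -3)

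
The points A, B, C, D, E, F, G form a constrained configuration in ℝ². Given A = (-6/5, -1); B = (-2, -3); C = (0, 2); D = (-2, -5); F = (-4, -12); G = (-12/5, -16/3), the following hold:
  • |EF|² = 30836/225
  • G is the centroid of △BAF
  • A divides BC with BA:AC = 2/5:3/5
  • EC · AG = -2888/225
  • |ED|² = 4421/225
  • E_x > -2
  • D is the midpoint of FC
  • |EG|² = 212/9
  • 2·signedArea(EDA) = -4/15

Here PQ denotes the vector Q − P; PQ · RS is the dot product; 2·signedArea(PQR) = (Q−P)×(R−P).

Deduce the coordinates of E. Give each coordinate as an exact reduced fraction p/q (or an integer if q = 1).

1. E_x = -16/15  [EC · AG = -2888/225 ∩ 2·signedArea(EDA) = -4/15]
2. E_y = -2/3  [EC · AG = -2888/225 ∩ 2·signedArea(EDA) = -4/15]
   → E = (-16/15, -2/3)

E = (-16/15, -2/3)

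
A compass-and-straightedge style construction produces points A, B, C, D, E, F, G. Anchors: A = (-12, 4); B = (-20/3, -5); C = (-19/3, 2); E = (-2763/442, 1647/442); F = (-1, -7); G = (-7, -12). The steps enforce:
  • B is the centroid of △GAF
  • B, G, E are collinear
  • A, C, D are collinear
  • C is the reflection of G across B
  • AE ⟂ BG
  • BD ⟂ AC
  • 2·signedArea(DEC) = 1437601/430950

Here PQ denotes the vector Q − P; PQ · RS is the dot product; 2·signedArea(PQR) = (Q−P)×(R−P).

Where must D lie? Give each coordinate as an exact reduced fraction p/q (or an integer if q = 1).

1. D_x = -4322/975  [A, C, D are collinear ∩ BD ⟂ AC]
2. D_y = 432/325  [A, C, D are collinear ∩ BD ⟂ AC]
   → D = (-4322/975, 432/325)

D = (-4322/975, 432/325)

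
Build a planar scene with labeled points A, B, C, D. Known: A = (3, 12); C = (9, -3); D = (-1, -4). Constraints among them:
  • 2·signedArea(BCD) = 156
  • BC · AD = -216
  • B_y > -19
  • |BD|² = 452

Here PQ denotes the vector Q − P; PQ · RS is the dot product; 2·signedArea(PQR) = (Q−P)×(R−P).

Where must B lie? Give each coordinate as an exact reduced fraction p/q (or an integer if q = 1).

1. B_x = 15  [2·signedArea(BCD) = 156 ∩ BC · AD = -216]
2. B_y = -18  [2·signedArea(BCD) = 156 ∩ BC · AD = -216]
   → B = (15, -18)

B = (15, -18)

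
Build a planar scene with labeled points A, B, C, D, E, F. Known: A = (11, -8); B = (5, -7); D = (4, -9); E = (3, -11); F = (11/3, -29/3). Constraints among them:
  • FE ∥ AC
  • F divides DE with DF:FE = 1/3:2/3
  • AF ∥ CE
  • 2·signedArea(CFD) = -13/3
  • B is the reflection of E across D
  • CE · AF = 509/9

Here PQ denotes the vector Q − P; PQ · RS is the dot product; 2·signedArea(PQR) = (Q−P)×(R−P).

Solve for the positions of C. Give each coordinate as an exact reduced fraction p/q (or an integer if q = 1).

C = (31/3, -28/3)

1. C_x = 31/3  [AF ∥ CE ∩ FE ∥ AC]
2. C_y = -28/3  [AF ∥ CE ∩ FE ∥ AC]
   → C = (31/3, -28/3)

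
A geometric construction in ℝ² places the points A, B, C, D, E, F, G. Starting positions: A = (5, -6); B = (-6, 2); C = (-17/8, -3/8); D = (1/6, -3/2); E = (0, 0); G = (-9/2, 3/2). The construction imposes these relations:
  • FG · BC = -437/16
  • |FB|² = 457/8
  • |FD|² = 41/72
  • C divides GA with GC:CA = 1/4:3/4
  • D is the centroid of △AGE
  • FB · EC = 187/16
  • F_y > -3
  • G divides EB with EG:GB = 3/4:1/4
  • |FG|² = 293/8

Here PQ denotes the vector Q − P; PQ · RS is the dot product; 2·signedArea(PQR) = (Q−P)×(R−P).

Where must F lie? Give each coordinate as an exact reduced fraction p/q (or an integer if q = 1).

1. F_x = 1/4  [FB · EC = 187/16 ∩ FG · BC = -437/16]
2. F_y = -9/4  [FB · EC = 187/16 ∩ FG · BC = -437/16]
   → F = (1/4, -9/4)

F = (1/4, -9/4)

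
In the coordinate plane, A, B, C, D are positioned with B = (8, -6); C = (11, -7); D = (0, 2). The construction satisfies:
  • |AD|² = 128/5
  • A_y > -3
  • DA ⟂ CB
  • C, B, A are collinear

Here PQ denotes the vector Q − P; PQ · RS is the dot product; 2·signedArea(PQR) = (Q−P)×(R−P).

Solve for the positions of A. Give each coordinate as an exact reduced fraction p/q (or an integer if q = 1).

1. A_x = -8/5  [C, B, A are collinear ∩ DA ⟂ CB]
2. A_y = -14/5  [C, B, A are collinear ∩ DA ⟂ CB]
   → A = (-8/5, -14/5)

A = (-8/5, -14/5)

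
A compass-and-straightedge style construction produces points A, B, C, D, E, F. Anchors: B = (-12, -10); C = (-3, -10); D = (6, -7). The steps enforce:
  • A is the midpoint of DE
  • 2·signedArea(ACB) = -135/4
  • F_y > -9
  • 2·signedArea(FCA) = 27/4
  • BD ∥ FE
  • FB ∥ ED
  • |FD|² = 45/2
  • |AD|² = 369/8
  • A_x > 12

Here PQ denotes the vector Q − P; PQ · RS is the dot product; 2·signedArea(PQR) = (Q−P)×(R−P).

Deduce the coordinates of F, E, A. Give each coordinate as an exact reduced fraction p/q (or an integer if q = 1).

1. A_y = -25/4  [2·signedArea(ACB) = -135/4]
2. A_x = 51/4  [|AD|² = 369/8]
   → A = (51/4, -25/4)
3. E_x = 39/2  [A is the midpoint of DE]
4. E_y = -11/2  [A is the midpoint of DE]
   → E = (39/2, -11/2)
5. F_x = 3/2  [2·signedArea(FCA) = 27/4 ∩ FB ∥ ED]
6. F_y = -17/2  [2·signedArea(FCA) = 27/4 ∩ FB ∥ ED]
   → F = (3/2, -17/2)

A = (51/4, -25/4)
E = (39/2, -11/2)
F = (3/2, -17/2)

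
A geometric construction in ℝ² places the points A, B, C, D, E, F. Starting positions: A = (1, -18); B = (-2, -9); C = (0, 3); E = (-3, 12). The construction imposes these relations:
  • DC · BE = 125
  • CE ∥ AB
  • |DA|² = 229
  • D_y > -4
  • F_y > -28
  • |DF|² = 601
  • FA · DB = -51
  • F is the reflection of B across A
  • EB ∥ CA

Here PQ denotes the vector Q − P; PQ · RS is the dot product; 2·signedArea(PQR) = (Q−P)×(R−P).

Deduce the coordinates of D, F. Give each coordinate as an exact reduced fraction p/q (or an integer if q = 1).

D = (-1, -3)
F = (4, -27)

1. F_x = 4  [F is the reflection of B across A]
2. F_y = -27  [F is the reflection of B across A]
   → F = (4, -27)
3. D_x = -1  [DC · BE = 125 ∩ FA · DB = -51]
4. D_y = -3  [DC · BE = 125 ∩ FA · DB = -51]
   → D = (-1, -3)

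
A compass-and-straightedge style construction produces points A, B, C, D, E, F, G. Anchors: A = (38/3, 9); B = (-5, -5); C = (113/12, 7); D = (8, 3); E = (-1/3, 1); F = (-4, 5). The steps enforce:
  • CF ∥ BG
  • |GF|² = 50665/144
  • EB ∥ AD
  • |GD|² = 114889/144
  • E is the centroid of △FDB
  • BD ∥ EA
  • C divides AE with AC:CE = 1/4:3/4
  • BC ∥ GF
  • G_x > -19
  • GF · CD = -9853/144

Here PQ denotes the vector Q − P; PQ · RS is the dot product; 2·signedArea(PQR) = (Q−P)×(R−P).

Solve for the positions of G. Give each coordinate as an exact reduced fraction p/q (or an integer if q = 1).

1. G_x = -221/12  [BC ∥ GF ∩ CF ∥ BG]
2. G_y = -7  [BC ∥ GF ∩ CF ∥ BG]
   → G = (-221/12, -7)

G = (-221/12, -7)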